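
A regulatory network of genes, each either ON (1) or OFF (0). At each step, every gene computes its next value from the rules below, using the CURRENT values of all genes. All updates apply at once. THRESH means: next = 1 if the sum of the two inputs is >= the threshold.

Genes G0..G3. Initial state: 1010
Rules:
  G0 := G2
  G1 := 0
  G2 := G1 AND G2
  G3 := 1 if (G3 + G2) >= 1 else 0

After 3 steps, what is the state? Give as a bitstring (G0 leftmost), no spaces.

Step 1: G0=G2=1 G1=0(const) G2=G1&G2=0&1=0 G3=(0+1>=1)=1 -> 1001
Step 2: G0=G2=0 G1=0(const) G2=G1&G2=0&0=0 G3=(1+0>=1)=1 -> 0001
Step 3: G0=G2=0 G1=0(const) G2=G1&G2=0&0=0 G3=(1+0>=1)=1 -> 0001

0001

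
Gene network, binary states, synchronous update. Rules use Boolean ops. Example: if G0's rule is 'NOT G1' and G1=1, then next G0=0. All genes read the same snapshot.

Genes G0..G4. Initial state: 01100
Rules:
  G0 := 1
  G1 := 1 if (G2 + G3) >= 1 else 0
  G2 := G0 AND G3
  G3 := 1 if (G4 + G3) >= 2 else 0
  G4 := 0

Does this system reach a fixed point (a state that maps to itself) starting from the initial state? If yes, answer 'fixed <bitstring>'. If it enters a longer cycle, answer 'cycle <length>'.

Answer: fixed 10000

Derivation:
Step 0: 01100
Step 1: G0=1(const) G1=(1+0>=1)=1 G2=G0&G3=0&0=0 G3=(0+0>=2)=0 G4=0(const) -> 11000
Step 2: G0=1(const) G1=(0+0>=1)=0 G2=G0&G3=1&0=0 G3=(0+0>=2)=0 G4=0(const) -> 10000
Step 3: G0=1(const) G1=(0+0>=1)=0 G2=G0&G3=1&0=0 G3=(0+0>=2)=0 G4=0(const) -> 10000
Fixed point reached at step 2: 10000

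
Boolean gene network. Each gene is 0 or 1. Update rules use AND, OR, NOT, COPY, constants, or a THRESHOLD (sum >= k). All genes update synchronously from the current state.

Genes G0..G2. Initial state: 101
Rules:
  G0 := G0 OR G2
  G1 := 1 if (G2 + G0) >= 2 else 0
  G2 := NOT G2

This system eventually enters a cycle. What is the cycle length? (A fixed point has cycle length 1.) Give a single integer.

Answer: 2

Derivation:
Step 0: 101
Step 1: G0=G0|G2=1|1=1 G1=(1+1>=2)=1 G2=NOT G2=NOT 1=0 -> 110
Step 2: G0=G0|G2=1|0=1 G1=(0+1>=2)=0 G2=NOT G2=NOT 0=1 -> 101
State from step 2 equals state from step 0 -> cycle length 2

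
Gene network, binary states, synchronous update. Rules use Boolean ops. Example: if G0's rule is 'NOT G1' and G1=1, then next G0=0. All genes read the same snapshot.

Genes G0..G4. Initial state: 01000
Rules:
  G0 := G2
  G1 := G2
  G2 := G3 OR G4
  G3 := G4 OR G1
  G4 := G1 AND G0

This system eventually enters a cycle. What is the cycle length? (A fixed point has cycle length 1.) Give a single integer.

Step 0: 01000
Step 1: G0=G2=0 G1=G2=0 G2=G3|G4=0|0=0 G3=G4|G1=0|1=1 G4=G1&G0=1&0=0 -> 00010
Step 2: G0=G2=0 G1=G2=0 G2=G3|G4=1|0=1 G3=G4|G1=0|0=0 G4=G1&G0=0&0=0 -> 00100
Step 3: G0=G2=1 G1=G2=1 G2=G3|G4=0|0=0 G3=G4|G1=0|0=0 G4=G1&G0=0&0=0 -> 11000
Step 4: G0=G2=0 G1=G2=0 G2=G3|G4=0|0=0 G3=G4|G1=0|1=1 G4=G1&G0=1&1=1 -> 00011
Step 5: G0=G2=0 G1=G2=0 G2=G3|G4=1|1=1 G3=G4|G1=1|0=1 G4=G1&G0=0&0=0 -> 00110
Step 6: G0=G2=1 G1=G2=1 G2=G3|G4=1|0=1 G3=G4|G1=0|0=0 G4=G1&G0=0&0=0 -> 11100
Step 7: G0=G2=1 G1=G2=1 G2=G3|G4=0|0=0 G3=G4|G1=0|1=1 G4=G1&G0=1&1=1 -> 11011
Step 8: G0=G2=0 G1=G2=0 G2=G3|G4=1|1=1 G3=G4|G1=1|1=1 G4=G1&G0=1&1=1 -> 00111
Step 9: G0=G2=1 G1=G2=1 G2=G3|G4=1|1=1 G3=G4|G1=1|0=1 G4=G1&G0=0&0=0 -> 11110
Step 10: G0=G2=1 G1=G2=1 G2=G3|G4=1|0=1 G3=G4|G1=0|1=1 G4=G1&G0=1&1=1 -> 11111
Step 11: G0=G2=1 G1=G2=1 G2=G3|G4=1|1=1 G3=G4|G1=1|1=1 G4=G1&G0=1&1=1 -> 11111
State from step 11 equals state from step 10 -> cycle length 1

Answer: 1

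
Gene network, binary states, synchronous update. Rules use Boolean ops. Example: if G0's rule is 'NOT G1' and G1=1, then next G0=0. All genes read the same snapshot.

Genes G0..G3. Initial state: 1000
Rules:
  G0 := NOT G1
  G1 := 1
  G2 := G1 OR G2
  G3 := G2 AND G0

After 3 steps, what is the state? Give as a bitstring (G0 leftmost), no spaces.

Step 1: G0=NOT G1=NOT 0=1 G1=1(const) G2=G1|G2=0|0=0 G3=G2&G0=0&1=0 -> 1100
Step 2: G0=NOT G1=NOT 1=0 G1=1(const) G2=G1|G2=1|0=1 G3=G2&G0=0&1=0 -> 0110
Step 3: G0=NOT G1=NOT 1=0 G1=1(const) G2=G1|G2=1|1=1 G3=G2&G0=1&0=0 -> 0110

0110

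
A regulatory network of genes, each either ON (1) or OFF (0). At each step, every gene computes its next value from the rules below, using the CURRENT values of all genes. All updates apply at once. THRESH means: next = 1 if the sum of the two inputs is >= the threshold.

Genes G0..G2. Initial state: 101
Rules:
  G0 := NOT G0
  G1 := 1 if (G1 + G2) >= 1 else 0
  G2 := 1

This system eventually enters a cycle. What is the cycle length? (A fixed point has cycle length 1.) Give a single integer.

Answer: 2

Derivation:
Step 0: 101
Step 1: G0=NOT G0=NOT 1=0 G1=(0+1>=1)=1 G2=1(const) -> 011
Step 2: G0=NOT G0=NOT 0=1 G1=(1+1>=1)=1 G2=1(const) -> 111
Step 3: G0=NOT G0=NOT 1=0 G1=(1+1>=1)=1 G2=1(const) -> 011
State from step 3 equals state from step 1 -> cycle length 2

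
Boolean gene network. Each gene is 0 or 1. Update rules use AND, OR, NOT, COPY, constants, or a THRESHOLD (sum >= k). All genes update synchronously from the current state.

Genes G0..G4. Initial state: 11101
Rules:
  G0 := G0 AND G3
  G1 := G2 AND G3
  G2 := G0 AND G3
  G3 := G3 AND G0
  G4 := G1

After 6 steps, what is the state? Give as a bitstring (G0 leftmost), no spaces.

Step 1: G0=G0&G3=1&0=0 G1=G2&G3=1&0=0 G2=G0&G3=1&0=0 G3=G3&G0=0&1=0 G4=G1=1 -> 00001
Step 2: G0=G0&G3=0&0=0 G1=G2&G3=0&0=0 G2=G0&G3=0&0=0 G3=G3&G0=0&0=0 G4=G1=0 -> 00000
Step 3: G0=G0&G3=0&0=0 G1=G2&G3=0&0=0 G2=G0&G3=0&0=0 G3=G3&G0=0&0=0 G4=G1=0 -> 00000
Step 4: G0=G0&G3=0&0=0 G1=G2&G3=0&0=0 G2=G0&G3=0&0=0 G3=G3&G0=0&0=0 G4=G1=0 -> 00000
Step 5: G0=G0&G3=0&0=0 G1=G2&G3=0&0=0 G2=G0&G3=0&0=0 G3=G3&G0=0&0=0 G4=G1=0 -> 00000
Step 6: G0=G0&G3=0&0=0 G1=G2&G3=0&0=0 G2=G0&G3=0&0=0 G3=G3&G0=0&0=0 G4=G1=0 -> 00000

00000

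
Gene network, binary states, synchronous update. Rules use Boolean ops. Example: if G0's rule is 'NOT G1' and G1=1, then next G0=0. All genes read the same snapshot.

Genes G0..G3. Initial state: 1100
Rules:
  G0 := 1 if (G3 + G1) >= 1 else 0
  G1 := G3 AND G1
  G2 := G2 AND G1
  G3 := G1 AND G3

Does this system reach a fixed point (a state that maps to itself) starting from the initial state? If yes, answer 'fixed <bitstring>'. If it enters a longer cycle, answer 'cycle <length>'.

Step 0: 1100
Step 1: G0=(0+1>=1)=1 G1=G3&G1=0&1=0 G2=G2&G1=0&1=0 G3=G1&G3=1&0=0 -> 1000
Step 2: G0=(0+0>=1)=0 G1=G3&G1=0&0=0 G2=G2&G1=0&0=0 G3=G1&G3=0&0=0 -> 0000
Step 3: G0=(0+0>=1)=0 G1=G3&G1=0&0=0 G2=G2&G1=0&0=0 G3=G1&G3=0&0=0 -> 0000
Fixed point reached at step 2: 0000

Answer: fixed 0000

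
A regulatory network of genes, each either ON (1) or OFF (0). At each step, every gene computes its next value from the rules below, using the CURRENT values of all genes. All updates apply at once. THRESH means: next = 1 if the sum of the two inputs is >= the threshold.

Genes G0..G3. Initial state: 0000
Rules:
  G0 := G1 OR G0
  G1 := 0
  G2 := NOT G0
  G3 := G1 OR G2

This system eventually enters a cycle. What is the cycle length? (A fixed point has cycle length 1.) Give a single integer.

Answer: 1

Derivation:
Step 0: 0000
Step 1: G0=G1|G0=0|0=0 G1=0(const) G2=NOT G0=NOT 0=1 G3=G1|G2=0|0=0 -> 0010
Step 2: G0=G1|G0=0|0=0 G1=0(const) G2=NOT G0=NOT 0=1 G3=G1|G2=0|1=1 -> 0011
Step 3: G0=G1|G0=0|0=0 G1=0(const) G2=NOT G0=NOT 0=1 G3=G1|G2=0|1=1 -> 0011
State from step 3 equals state from step 2 -> cycle length 1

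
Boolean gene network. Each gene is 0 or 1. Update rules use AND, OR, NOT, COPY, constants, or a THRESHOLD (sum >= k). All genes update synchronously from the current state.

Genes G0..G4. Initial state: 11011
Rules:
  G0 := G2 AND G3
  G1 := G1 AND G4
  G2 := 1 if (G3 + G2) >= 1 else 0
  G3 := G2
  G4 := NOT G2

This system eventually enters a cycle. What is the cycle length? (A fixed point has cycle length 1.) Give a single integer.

Step 0: 11011
Step 1: G0=G2&G3=0&1=0 G1=G1&G4=1&1=1 G2=(1+0>=1)=1 G3=G2=0 G4=NOT G2=NOT 0=1 -> 01101
Step 2: G0=G2&G3=1&0=0 G1=G1&G4=1&1=1 G2=(0+1>=1)=1 G3=G2=1 G4=NOT G2=NOT 1=0 -> 01110
Step 3: G0=G2&G3=1&1=1 G1=G1&G4=1&0=0 G2=(1+1>=1)=1 G3=G2=1 G4=NOT G2=NOT 1=0 -> 10110
Step 4: G0=G2&G3=1&1=1 G1=G1&G4=0&0=0 G2=(1+1>=1)=1 G3=G2=1 G4=NOT G2=NOT 1=0 -> 10110
State from step 4 equals state from step 3 -> cycle length 1

Answer: 1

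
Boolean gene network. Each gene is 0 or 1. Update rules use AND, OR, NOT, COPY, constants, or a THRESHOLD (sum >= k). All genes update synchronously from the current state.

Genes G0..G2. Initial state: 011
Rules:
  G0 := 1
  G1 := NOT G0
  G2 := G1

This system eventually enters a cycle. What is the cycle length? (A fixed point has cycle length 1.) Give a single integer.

Step 0: 011
Step 1: G0=1(const) G1=NOT G0=NOT 0=1 G2=G1=1 -> 111
Step 2: G0=1(const) G1=NOT G0=NOT 1=0 G2=G1=1 -> 101
Step 3: G0=1(const) G1=NOT G0=NOT 1=0 G2=G1=0 -> 100
Step 4: G0=1(const) G1=NOT G0=NOT 1=0 G2=G1=0 -> 100
State from step 4 equals state from step 3 -> cycle length 1

Answer: 1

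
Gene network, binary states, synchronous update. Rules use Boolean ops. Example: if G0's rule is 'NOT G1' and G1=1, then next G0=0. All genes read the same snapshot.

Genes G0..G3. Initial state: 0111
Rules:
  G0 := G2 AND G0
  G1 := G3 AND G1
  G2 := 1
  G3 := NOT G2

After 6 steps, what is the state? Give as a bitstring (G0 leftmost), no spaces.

Step 1: G0=G2&G0=1&0=0 G1=G3&G1=1&1=1 G2=1(const) G3=NOT G2=NOT 1=0 -> 0110
Step 2: G0=G2&G0=1&0=0 G1=G3&G1=0&1=0 G2=1(const) G3=NOT G2=NOT 1=0 -> 0010
Step 3: G0=G2&G0=1&0=0 G1=G3&G1=0&0=0 G2=1(const) G3=NOT G2=NOT 1=0 -> 0010
Step 4: G0=G2&G0=1&0=0 G1=G3&G1=0&0=0 G2=1(const) G3=NOT G2=NOT 1=0 -> 0010
Step 5: G0=G2&G0=1&0=0 G1=G3&G1=0&0=0 G2=1(const) G3=NOT G2=NOT 1=0 -> 0010
Step 6: G0=G2&G0=1&0=0 G1=G3&G1=0&0=0 G2=1(const) G3=NOT G2=NOT 1=0 -> 0010

0010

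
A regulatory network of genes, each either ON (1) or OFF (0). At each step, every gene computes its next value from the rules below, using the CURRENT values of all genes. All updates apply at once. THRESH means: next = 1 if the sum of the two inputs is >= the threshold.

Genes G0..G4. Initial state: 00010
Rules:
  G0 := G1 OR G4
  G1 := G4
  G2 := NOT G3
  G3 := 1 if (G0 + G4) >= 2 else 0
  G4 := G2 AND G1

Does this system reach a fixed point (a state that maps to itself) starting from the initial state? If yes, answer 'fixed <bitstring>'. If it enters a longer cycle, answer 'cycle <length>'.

Answer: fixed 00100

Derivation:
Step 0: 00010
Step 1: G0=G1|G4=0|0=0 G1=G4=0 G2=NOT G3=NOT 1=0 G3=(0+0>=2)=0 G4=G2&G1=0&0=0 -> 00000
Step 2: G0=G1|G4=0|0=0 G1=G4=0 G2=NOT G3=NOT 0=1 G3=(0+0>=2)=0 G4=G2&G1=0&0=0 -> 00100
Step 3: G0=G1|G4=0|0=0 G1=G4=0 G2=NOT G3=NOT 0=1 G3=(0+0>=2)=0 G4=G2&G1=1&0=0 -> 00100
Fixed point reached at step 2: 00100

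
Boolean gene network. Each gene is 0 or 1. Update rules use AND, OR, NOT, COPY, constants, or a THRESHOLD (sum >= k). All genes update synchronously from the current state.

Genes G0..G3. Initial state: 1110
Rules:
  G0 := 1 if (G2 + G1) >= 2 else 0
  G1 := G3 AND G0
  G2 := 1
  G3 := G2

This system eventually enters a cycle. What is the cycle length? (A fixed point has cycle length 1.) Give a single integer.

Step 0: 1110
Step 1: G0=(1+1>=2)=1 G1=G3&G0=0&1=0 G2=1(const) G3=G2=1 -> 1011
Step 2: G0=(1+0>=2)=0 G1=G3&G0=1&1=1 G2=1(const) G3=G2=1 -> 0111
Step 3: G0=(1+1>=2)=1 G1=G3&G0=1&0=0 G2=1(const) G3=G2=1 -> 1011
State from step 3 equals state from step 1 -> cycle length 2

Answer: 2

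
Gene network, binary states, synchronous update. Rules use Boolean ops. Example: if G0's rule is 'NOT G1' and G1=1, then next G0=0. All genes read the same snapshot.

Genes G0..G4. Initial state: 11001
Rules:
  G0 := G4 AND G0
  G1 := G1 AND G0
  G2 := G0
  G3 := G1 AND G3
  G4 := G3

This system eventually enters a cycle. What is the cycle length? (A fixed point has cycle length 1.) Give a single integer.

Answer: 1

Derivation:
Step 0: 11001
Step 1: G0=G4&G0=1&1=1 G1=G1&G0=1&1=1 G2=G0=1 G3=G1&G3=1&0=0 G4=G3=0 -> 11100
Step 2: G0=G4&G0=0&1=0 G1=G1&G0=1&1=1 G2=G0=1 G3=G1&G3=1&0=0 G4=G3=0 -> 01100
Step 3: G0=G4&G0=0&0=0 G1=G1&G0=1&0=0 G2=G0=0 G3=G1&G3=1&0=0 G4=G3=0 -> 00000
Step 4: G0=G4&G0=0&0=0 G1=G1&G0=0&0=0 G2=G0=0 G3=G1&G3=0&0=0 G4=G3=0 -> 00000
State from step 4 equals state from step 3 -> cycle length 1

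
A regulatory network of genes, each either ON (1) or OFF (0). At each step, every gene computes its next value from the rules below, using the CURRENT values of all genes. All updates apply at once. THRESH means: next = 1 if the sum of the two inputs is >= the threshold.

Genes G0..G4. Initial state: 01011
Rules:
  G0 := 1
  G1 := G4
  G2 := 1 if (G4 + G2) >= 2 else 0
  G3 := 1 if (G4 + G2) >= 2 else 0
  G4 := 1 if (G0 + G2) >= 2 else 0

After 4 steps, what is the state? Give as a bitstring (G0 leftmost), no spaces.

Step 1: G0=1(const) G1=G4=1 G2=(1+0>=2)=0 G3=(1+0>=2)=0 G4=(0+0>=2)=0 -> 11000
Step 2: G0=1(const) G1=G4=0 G2=(0+0>=2)=0 G3=(0+0>=2)=0 G4=(1+0>=2)=0 -> 10000
Step 3: G0=1(const) G1=G4=0 G2=(0+0>=2)=0 G3=(0+0>=2)=0 G4=(1+0>=2)=0 -> 10000
Step 4: G0=1(const) G1=G4=0 G2=(0+0>=2)=0 G3=(0+0>=2)=0 G4=(1+0>=2)=0 -> 10000

10000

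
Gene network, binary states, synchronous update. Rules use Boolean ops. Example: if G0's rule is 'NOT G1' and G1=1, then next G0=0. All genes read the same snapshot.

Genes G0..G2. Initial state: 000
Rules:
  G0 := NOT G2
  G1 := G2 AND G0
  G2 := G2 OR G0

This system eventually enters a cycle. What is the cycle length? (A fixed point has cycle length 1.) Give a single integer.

Step 0: 000
Step 1: G0=NOT G2=NOT 0=1 G1=G2&G0=0&0=0 G2=G2|G0=0|0=0 -> 100
Step 2: G0=NOT G2=NOT 0=1 G1=G2&G0=0&1=0 G2=G2|G0=0|1=1 -> 101
Step 3: G0=NOT G2=NOT 1=0 G1=G2&G0=1&1=1 G2=G2|G0=1|1=1 -> 011
Step 4: G0=NOT G2=NOT 1=0 G1=G2&G0=1&0=0 G2=G2|G0=1|0=1 -> 001
Step 5: G0=NOT G2=NOT 1=0 G1=G2&G0=1&0=0 G2=G2|G0=1|0=1 -> 001
State from step 5 equals state from step 4 -> cycle length 1

Answer: 1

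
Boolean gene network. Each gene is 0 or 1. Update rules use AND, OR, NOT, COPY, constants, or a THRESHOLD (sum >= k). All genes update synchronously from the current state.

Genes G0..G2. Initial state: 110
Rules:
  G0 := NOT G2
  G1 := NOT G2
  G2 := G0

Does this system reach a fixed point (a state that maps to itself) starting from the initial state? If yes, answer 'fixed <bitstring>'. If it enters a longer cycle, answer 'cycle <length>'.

Answer: cycle 4

Derivation:
Step 0: 110
Step 1: G0=NOT G2=NOT 0=1 G1=NOT G2=NOT 0=1 G2=G0=1 -> 111
Step 2: G0=NOT G2=NOT 1=0 G1=NOT G2=NOT 1=0 G2=G0=1 -> 001
Step 3: G0=NOT G2=NOT 1=0 G1=NOT G2=NOT 1=0 G2=G0=0 -> 000
Step 4: G0=NOT G2=NOT 0=1 G1=NOT G2=NOT 0=1 G2=G0=0 -> 110
Cycle of length 4 starting at step 0 -> no fixed point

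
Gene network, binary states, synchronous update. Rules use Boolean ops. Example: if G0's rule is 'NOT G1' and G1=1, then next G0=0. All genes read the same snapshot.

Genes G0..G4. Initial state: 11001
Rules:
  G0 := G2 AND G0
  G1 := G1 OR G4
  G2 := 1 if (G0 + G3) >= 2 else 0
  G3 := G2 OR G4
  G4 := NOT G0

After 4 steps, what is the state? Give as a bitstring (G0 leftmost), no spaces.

Step 1: G0=G2&G0=0&1=0 G1=G1|G4=1|1=1 G2=(1+0>=2)=0 G3=G2|G4=0|1=1 G4=NOT G0=NOT 1=0 -> 01010
Step 2: G0=G2&G0=0&0=0 G1=G1|G4=1|0=1 G2=(0+1>=2)=0 G3=G2|G4=0|0=0 G4=NOT G0=NOT 0=1 -> 01001
Step 3: G0=G2&G0=0&0=0 G1=G1|G4=1|1=1 G2=(0+0>=2)=0 G3=G2|G4=0|1=1 G4=NOT G0=NOT 0=1 -> 01011
Step 4: G0=G2&G0=0&0=0 G1=G1|G4=1|1=1 G2=(0+1>=2)=0 G3=G2|G4=0|1=1 G4=NOT G0=NOT 0=1 -> 01011

01011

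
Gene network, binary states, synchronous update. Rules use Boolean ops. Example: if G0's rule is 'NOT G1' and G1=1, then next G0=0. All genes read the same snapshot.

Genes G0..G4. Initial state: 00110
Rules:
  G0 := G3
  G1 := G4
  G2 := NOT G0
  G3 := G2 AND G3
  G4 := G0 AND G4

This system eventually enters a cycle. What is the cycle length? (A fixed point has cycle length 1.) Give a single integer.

Answer: 1

Derivation:
Step 0: 00110
Step 1: G0=G3=1 G1=G4=0 G2=NOT G0=NOT 0=1 G3=G2&G3=1&1=1 G4=G0&G4=0&0=0 -> 10110
Step 2: G0=G3=1 G1=G4=0 G2=NOT G0=NOT 1=0 G3=G2&G3=1&1=1 G4=G0&G4=1&0=0 -> 10010
Step 3: G0=G3=1 G1=G4=0 G2=NOT G0=NOT 1=0 G3=G2&G3=0&1=0 G4=G0&G4=1&0=0 -> 10000
Step 4: G0=G3=0 G1=G4=0 G2=NOT G0=NOT 1=0 G3=G2&G3=0&0=0 G4=G0&G4=1&0=0 -> 00000
Step 5: G0=G3=0 G1=G4=0 G2=NOT G0=NOT 0=1 G3=G2&G3=0&0=0 G4=G0&G4=0&0=0 -> 00100
Step 6: G0=G3=0 G1=G4=0 G2=NOT G0=NOT 0=1 G3=G2&G3=1&0=0 G4=G0&G4=0&0=0 -> 00100
State from step 6 equals state from step 5 -> cycle length 1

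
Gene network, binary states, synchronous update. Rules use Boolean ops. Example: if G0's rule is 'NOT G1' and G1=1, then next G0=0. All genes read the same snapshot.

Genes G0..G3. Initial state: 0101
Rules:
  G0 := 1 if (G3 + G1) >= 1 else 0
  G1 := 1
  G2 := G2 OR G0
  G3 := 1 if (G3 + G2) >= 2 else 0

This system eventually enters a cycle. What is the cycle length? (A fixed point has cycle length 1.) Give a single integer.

Answer: 1

Derivation:
Step 0: 0101
Step 1: G0=(1+1>=1)=1 G1=1(const) G2=G2|G0=0|0=0 G3=(1+0>=2)=0 -> 1100
Step 2: G0=(0+1>=1)=1 G1=1(const) G2=G2|G0=0|1=1 G3=(0+0>=2)=0 -> 1110
Step 3: G0=(0+1>=1)=1 G1=1(const) G2=G2|G0=1|1=1 G3=(0+1>=2)=0 -> 1110
State from step 3 equals state from step 2 -> cycle length 1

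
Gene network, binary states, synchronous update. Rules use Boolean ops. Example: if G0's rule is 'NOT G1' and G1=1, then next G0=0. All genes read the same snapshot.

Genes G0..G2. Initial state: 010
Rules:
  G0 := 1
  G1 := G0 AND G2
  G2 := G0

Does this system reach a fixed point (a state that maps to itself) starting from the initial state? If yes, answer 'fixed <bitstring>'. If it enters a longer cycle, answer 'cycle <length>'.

Answer: fixed 111

Derivation:
Step 0: 010
Step 1: G0=1(const) G1=G0&G2=0&0=0 G2=G0=0 -> 100
Step 2: G0=1(const) G1=G0&G2=1&0=0 G2=G0=1 -> 101
Step 3: G0=1(const) G1=G0&G2=1&1=1 G2=G0=1 -> 111
Step 4: G0=1(const) G1=G0&G2=1&1=1 G2=G0=1 -> 111
Fixed point reached at step 3: 111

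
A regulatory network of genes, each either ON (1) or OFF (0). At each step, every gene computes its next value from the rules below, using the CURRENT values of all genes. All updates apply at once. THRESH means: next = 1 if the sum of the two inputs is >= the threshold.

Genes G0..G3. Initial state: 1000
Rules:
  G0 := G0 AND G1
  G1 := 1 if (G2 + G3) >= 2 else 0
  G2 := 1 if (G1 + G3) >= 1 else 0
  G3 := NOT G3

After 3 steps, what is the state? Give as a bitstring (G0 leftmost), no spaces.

Step 1: G0=G0&G1=1&0=0 G1=(0+0>=2)=0 G2=(0+0>=1)=0 G3=NOT G3=NOT 0=1 -> 0001
Step 2: G0=G0&G1=0&0=0 G1=(0+1>=2)=0 G2=(0+1>=1)=1 G3=NOT G3=NOT 1=0 -> 0010
Step 3: G0=G0&G1=0&0=0 G1=(1+0>=2)=0 G2=(0+0>=1)=0 G3=NOT G3=NOT 0=1 -> 0001

0001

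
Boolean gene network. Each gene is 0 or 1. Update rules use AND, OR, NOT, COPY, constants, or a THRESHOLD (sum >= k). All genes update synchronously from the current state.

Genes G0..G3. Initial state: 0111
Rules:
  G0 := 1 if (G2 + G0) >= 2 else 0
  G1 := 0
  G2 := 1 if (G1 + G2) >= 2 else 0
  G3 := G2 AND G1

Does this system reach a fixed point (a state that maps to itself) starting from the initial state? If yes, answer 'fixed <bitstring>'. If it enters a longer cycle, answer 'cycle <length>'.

Step 0: 0111
Step 1: G0=(1+0>=2)=0 G1=0(const) G2=(1+1>=2)=1 G3=G2&G1=1&1=1 -> 0011
Step 2: G0=(1+0>=2)=0 G1=0(const) G2=(0+1>=2)=0 G3=G2&G1=1&0=0 -> 0000
Step 3: G0=(0+0>=2)=0 G1=0(const) G2=(0+0>=2)=0 G3=G2&G1=0&0=0 -> 0000
Fixed point reached at step 2: 0000

Answer: fixed 0000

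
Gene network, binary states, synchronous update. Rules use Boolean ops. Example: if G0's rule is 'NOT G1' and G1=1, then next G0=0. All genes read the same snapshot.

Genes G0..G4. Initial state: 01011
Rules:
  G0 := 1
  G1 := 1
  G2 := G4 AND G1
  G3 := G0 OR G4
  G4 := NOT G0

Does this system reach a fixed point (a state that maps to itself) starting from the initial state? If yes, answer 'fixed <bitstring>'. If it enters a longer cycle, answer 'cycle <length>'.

Step 0: 01011
Step 1: G0=1(const) G1=1(const) G2=G4&G1=1&1=1 G3=G0|G4=0|1=1 G4=NOT G0=NOT 0=1 -> 11111
Step 2: G0=1(const) G1=1(const) G2=G4&G1=1&1=1 G3=G0|G4=1|1=1 G4=NOT G0=NOT 1=0 -> 11110
Step 3: G0=1(const) G1=1(const) G2=G4&G1=0&1=0 G3=G0|G4=1|0=1 G4=NOT G0=NOT 1=0 -> 11010
Step 4: G0=1(const) G1=1(const) G2=G4&G1=0&1=0 G3=G0|G4=1|0=1 G4=NOT G0=NOT 1=0 -> 11010
Fixed point reached at step 3: 11010

Answer: fixed 11010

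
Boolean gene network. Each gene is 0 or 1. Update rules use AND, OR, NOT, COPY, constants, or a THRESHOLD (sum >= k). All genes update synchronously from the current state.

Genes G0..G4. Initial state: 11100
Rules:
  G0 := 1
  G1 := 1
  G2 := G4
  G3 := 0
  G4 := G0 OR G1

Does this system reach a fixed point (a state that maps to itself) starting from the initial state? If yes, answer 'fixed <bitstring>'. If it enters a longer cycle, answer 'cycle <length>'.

Step 0: 11100
Step 1: G0=1(const) G1=1(const) G2=G4=0 G3=0(const) G4=G0|G1=1|1=1 -> 11001
Step 2: G0=1(const) G1=1(const) G2=G4=1 G3=0(const) G4=G0|G1=1|1=1 -> 11101
Step 3: G0=1(const) G1=1(const) G2=G4=1 G3=0(const) G4=G0|G1=1|1=1 -> 11101
Fixed point reached at step 2: 11101

Answer: fixed 11101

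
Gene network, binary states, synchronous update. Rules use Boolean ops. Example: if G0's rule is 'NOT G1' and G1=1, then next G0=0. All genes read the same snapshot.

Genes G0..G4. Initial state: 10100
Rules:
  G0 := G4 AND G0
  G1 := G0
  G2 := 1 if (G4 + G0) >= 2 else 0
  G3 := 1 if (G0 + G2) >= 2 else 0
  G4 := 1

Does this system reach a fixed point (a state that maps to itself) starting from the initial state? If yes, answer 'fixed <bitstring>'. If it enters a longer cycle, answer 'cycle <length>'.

Answer: fixed 00001

Derivation:
Step 0: 10100
Step 1: G0=G4&G0=0&1=0 G1=G0=1 G2=(0+1>=2)=0 G3=(1+1>=2)=1 G4=1(const) -> 01011
Step 2: G0=G4&G0=1&0=0 G1=G0=0 G2=(1+0>=2)=0 G3=(0+0>=2)=0 G4=1(const) -> 00001
Step 3: G0=G4&G0=1&0=0 G1=G0=0 G2=(1+0>=2)=0 G3=(0+0>=2)=0 G4=1(const) -> 00001
Fixed point reached at step 2: 00001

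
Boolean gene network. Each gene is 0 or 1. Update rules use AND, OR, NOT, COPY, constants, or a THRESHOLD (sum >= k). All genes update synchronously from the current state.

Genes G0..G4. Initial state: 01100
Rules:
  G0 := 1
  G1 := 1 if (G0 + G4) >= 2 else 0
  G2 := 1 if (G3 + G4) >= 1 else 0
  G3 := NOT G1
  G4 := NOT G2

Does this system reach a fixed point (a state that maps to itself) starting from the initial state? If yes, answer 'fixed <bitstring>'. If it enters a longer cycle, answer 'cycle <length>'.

Step 0: 01100
Step 1: G0=1(const) G1=(0+0>=2)=0 G2=(0+0>=1)=0 G3=NOT G1=NOT 1=0 G4=NOT G2=NOT 1=0 -> 10000
Step 2: G0=1(const) G1=(1+0>=2)=0 G2=(0+0>=1)=0 G3=NOT G1=NOT 0=1 G4=NOT G2=NOT 0=1 -> 10011
Step 3: G0=1(const) G1=(1+1>=2)=1 G2=(1+1>=1)=1 G3=NOT G1=NOT 0=1 G4=NOT G2=NOT 0=1 -> 11111
Step 4: G0=1(const) G1=(1+1>=2)=1 G2=(1+1>=1)=1 G3=NOT G1=NOT 1=0 G4=NOT G2=NOT 1=0 -> 11100
Step 5: G0=1(const) G1=(1+0>=2)=0 G2=(0+0>=1)=0 G3=NOT G1=NOT 1=0 G4=NOT G2=NOT 1=0 -> 10000
Cycle of length 4 starting at step 1 -> no fixed point

Answer: cycle 4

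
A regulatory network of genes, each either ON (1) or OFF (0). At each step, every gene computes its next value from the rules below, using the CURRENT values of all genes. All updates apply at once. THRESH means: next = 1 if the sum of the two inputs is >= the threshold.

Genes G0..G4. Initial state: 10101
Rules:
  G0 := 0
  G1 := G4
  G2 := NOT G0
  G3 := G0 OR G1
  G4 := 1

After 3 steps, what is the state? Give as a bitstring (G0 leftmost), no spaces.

Step 1: G0=0(const) G1=G4=1 G2=NOT G0=NOT 1=0 G3=G0|G1=1|0=1 G4=1(const) -> 01011
Step 2: G0=0(const) G1=G4=1 G2=NOT G0=NOT 0=1 G3=G0|G1=0|1=1 G4=1(const) -> 01111
Step 3: G0=0(const) G1=G4=1 G2=NOT G0=NOT 0=1 G3=G0|G1=0|1=1 G4=1(const) -> 01111

01111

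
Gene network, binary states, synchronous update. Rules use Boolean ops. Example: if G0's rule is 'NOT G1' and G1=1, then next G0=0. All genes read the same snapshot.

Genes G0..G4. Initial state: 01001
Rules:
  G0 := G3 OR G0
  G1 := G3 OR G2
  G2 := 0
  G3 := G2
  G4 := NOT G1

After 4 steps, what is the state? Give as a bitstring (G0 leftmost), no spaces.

Step 1: G0=G3|G0=0|0=0 G1=G3|G2=0|0=0 G2=0(const) G3=G2=0 G4=NOT G1=NOT 1=0 -> 00000
Step 2: G0=G3|G0=0|0=0 G1=G3|G2=0|0=0 G2=0(const) G3=G2=0 G4=NOT G1=NOT 0=1 -> 00001
Step 3: G0=G3|G0=0|0=0 G1=G3|G2=0|0=0 G2=0(const) G3=G2=0 G4=NOT G1=NOT 0=1 -> 00001
Step 4: G0=G3|G0=0|0=0 G1=G3|G2=0|0=0 G2=0(const) G3=G2=0 G4=NOT G1=NOT 0=1 -> 00001

00001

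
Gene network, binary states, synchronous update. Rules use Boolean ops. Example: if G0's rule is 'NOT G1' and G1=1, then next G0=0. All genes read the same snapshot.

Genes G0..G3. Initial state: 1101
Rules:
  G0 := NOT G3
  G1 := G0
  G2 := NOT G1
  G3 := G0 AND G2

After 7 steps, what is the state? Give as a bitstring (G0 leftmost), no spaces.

Step 1: G0=NOT G3=NOT 1=0 G1=G0=1 G2=NOT G1=NOT 1=0 G3=G0&G2=1&0=0 -> 0100
Step 2: G0=NOT G3=NOT 0=1 G1=G0=0 G2=NOT G1=NOT 1=0 G3=G0&G2=0&0=0 -> 1000
Step 3: G0=NOT G3=NOT 0=1 G1=G0=1 G2=NOT G1=NOT 0=1 G3=G0&G2=1&0=0 -> 1110
Step 4: G0=NOT G3=NOT 0=1 G1=G0=1 G2=NOT G1=NOT 1=0 G3=G0&G2=1&1=1 -> 1101
Step 5: G0=NOT G3=NOT 1=0 G1=G0=1 G2=NOT G1=NOT 1=0 G3=G0&G2=1&0=0 -> 0100
Step 6: G0=NOT G3=NOT 0=1 G1=G0=0 G2=NOT G1=NOT 1=0 G3=G0&G2=0&0=0 -> 1000
Step 7: G0=NOT G3=NOT 0=1 G1=G0=1 G2=NOT G1=NOT 0=1 G3=G0&G2=1&0=0 -> 1110

1110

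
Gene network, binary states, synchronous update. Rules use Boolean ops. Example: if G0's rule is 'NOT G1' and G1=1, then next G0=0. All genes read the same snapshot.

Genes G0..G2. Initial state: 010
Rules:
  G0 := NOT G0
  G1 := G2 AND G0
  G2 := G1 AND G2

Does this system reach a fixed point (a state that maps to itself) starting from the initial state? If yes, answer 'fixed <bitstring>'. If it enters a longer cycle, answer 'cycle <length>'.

Step 0: 010
Step 1: G0=NOT G0=NOT 0=1 G1=G2&G0=0&0=0 G2=G1&G2=1&0=0 -> 100
Step 2: G0=NOT G0=NOT 1=0 G1=G2&G0=0&1=0 G2=G1&G2=0&0=0 -> 000
Step 3: G0=NOT G0=NOT 0=1 G1=G2&G0=0&0=0 G2=G1&G2=0&0=0 -> 100
Cycle of length 2 starting at step 1 -> no fixed point

Answer: cycle 2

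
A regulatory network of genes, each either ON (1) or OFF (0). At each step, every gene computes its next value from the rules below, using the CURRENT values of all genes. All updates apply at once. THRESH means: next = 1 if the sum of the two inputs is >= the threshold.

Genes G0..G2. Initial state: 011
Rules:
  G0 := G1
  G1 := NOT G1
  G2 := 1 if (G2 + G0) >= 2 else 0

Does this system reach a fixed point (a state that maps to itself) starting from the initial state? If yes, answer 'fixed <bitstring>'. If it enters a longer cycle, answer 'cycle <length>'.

Step 0: 011
Step 1: G0=G1=1 G1=NOT G1=NOT 1=0 G2=(1+0>=2)=0 -> 100
Step 2: G0=G1=0 G1=NOT G1=NOT 0=1 G2=(0+1>=2)=0 -> 010
Step 3: G0=G1=1 G1=NOT G1=NOT 1=0 G2=(0+0>=2)=0 -> 100
Cycle of length 2 starting at step 1 -> no fixed point

Answer: cycle 2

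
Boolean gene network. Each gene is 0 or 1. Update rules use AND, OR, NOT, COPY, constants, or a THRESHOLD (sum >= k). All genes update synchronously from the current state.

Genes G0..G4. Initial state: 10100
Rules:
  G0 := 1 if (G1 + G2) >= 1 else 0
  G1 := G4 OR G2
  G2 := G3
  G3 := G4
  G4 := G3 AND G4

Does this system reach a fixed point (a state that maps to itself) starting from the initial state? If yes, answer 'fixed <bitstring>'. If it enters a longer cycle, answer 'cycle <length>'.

Answer: fixed 00000

Derivation:
Step 0: 10100
Step 1: G0=(0+1>=1)=1 G1=G4|G2=0|1=1 G2=G3=0 G3=G4=0 G4=G3&G4=0&0=0 -> 11000
Step 2: G0=(1+0>=1)=1 G1=G4|G2=0|0=0 G2=G3=0 G3=G4=0 G4=G3&G4=0&0=0 -> 10000
Step 3: G0=(0+0>=1)=0 G1=G4|G2=0|0=0 G2=G3=0 G3=G4=0 G4=G3&G4=0&0=0 -> 00000
Step 4: G0=(0+0>=1)=0 G1=G4|G2=0|0=0 G2=G3=0 G3=G4=0 G4=G3&G4=0&0=0 -> 00000
Fixed point reached at step 3: 00000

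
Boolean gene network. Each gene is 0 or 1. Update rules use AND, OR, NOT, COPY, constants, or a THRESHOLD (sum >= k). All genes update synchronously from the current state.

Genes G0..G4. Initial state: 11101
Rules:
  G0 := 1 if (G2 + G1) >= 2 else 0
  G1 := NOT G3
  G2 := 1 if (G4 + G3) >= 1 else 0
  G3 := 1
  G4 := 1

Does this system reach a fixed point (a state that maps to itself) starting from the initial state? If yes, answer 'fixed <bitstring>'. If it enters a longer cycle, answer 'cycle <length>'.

Step 0: 11101
Step 1: G0=(1+1>=2)=1 G1=NOT G3=NOT 0=1 G2=(1+0>=1)=1 G3=1(const) G4=1(const) -> 11111
Step 2: G0=(1+1>=2)=1 G1=NOT G3=NOT 1=0 G2=(1+1>=1)=1 G3=1(const) G4=1(const) -> 10111
Step 3: G0=(1+0>=2)=0 G1=NOT G3=NOT 1=0 G2=(1+1>=1)=1 G3=1(const) G4=1(const) -> 00111
Step 4: G0=(1+0>=2)=0 G1=NOT G3=NOT 1=0 G2=(1+1>=1)=1 G3=1(const) G4=1(const) -> 00111
Fixed point reached at step 3: 00111

Answer: fixed 00111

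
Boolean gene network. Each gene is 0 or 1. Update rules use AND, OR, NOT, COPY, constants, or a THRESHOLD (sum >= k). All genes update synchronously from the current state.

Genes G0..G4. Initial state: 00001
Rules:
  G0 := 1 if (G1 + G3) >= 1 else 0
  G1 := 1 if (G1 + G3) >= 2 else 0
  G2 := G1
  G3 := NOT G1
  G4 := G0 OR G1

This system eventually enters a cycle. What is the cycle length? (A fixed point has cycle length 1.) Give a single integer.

Answer: 1

Derivation:
Step 0: 00001
Step 1: G0=(0+0>=1)=0 G1=(0+0>=2)=0 G2=G1=0 G3=NOT G1=NOT 0=1 G4=G0|G1=0|0=0 -> 00010
Step 2: G0=(0+1>=1)=1 G1=(0+1>=2)=0 G2=G1=0 G3=NOT G1=NOT 0=1 G4=G0|G1=0|0=0 -> 10010
Step 3: G0=(0+1>=1)=1 G1=(0+1>=2)=0 G2=G1=0 G3=NOT G1=NOT 0=1 G4=G0|G1=1|0=1 -> 10011
Step 4: G0=(0+1>=1)=1 G1=(0+1>=2)=0 G2=G1=0 G3=NOT G1=NOT 0=1 G4=G0|G1=1|0=1 -> 10011
State from step 4 equals state from step 3 -> cycle length 1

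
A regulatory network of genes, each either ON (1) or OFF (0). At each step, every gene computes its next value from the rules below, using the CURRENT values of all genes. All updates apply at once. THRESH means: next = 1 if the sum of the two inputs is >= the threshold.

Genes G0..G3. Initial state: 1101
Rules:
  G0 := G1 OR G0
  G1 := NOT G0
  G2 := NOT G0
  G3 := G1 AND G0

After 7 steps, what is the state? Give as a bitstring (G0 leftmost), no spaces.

Step 1: G0=G1|G0=1|1=1 G1=NOT G0=NOT 1=0 G2=NOT G0=NOT 1=0 G3=G1&G0=1&1=1 -> 1001
Step 2: G0=G1|G0=0|1=1 G1=NOT G0=NOT 1=0 G2=NOT G0=NOT 1=0 G3=G1&G0=0&1=0 -> 1000
Step 3: G0=G1|G0=0|1=1 G1=NOT G0=NOT 1=0 G2=NOT G0=NOT 1=0 G3=G1&G0=0&1=0 -> 1000
Step 4: G0=G1|G0=0|1=1 G1=NOT G0=NOT 1=0 G2=NOT G0=NOT 1=0 G3=G1&G0=0&1=0 -> 1000
Step 5: G0=G1|G0=0|1=1 G1=NOT G0=NOT 1=0 G2=NOT G0=NOT 1=0 G3=G1&G0=0&1=0 -> 1000
Step 6: G0=G1|G0=0|1=1 G1=NOT G0=NOT 1=0 G2=NOT G0=NOT 1=0 G3=G1&G0=0&1=0 -> 1000
Step 7: G0=G1|G0=0|1=1 G1=NOT G0=NOT 1=0 G2=NOT G0=NOT 1=0 G3=G1&G0=0&1=0 -> 1000

1000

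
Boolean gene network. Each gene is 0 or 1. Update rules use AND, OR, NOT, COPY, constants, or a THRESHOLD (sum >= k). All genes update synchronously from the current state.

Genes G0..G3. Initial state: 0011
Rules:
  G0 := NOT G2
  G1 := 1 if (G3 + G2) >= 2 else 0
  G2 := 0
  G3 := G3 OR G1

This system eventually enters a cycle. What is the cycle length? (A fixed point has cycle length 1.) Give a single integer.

Answer: 1

Derivation:
Step 0: 0011
Step 1: G0=NOT G2=NOT 1=0 G1=(1+1>=2)=1 G2=0(const) G3=G3|G1=1|0=1 -> 0101
Step 2: G0=NOT G2=NOT 0=1 G1=(1+0>=2)=0 G2=0(const) G3=G3|G1=1|1=1 -> 1001
Step 3: G0=NOT G2=NOT 0=1 G1=(1+0>=2)=0 G2=0(const) G3=G3|G1=1|0=1 -> 1001
State from step 3 equals state from step 2 -> cycle length 1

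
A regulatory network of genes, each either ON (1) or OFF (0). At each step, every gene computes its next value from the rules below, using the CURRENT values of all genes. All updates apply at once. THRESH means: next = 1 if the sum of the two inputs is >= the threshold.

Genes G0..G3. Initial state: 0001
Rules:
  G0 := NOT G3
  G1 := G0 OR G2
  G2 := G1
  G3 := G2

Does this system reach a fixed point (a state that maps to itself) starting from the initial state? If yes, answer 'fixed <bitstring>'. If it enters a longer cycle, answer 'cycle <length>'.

Step 0: 0001
Step 1: G0=NOT G3=NOT 1=0 G1=G0|G2=0|0=0 G2=G1=0 G3=G2=0 -> 0000
Step 2: G0=NOT G3=NOT 0=1 G1=G0|G2=0|0=0 G2=G1=0 G3=G2=0 -> 1000
Step 3: G0=NOT G3=NOT 0=1 G1=G0|G2=1|0=1 G2=G1=0 G3=G2=0 -> 1100
Step 4: G0=NOT G3=NOT 0=1 G1=G0|G2=1|0=1 G2=G1=1 G3=G2=0 -> 1110
Step 5: G0=NOT G3=NOT 0=1 G1=G0|G2=1|1=1 G2=G1=1 G3=G2=1 -> 1111
Step 6: G0=NOT G3=NOT 1=0 G1=G0|G2=1|1=1 G2=G1=1 G3=G2=1 -> 0111
Step 7: G0=NOT G3=NOT 1=0 G1=G0|G2=0|1=1 G2=G1=1 G3=G2=1 -> 0111
Fixed point reached at step 6: 0111

Answer: fixed 0111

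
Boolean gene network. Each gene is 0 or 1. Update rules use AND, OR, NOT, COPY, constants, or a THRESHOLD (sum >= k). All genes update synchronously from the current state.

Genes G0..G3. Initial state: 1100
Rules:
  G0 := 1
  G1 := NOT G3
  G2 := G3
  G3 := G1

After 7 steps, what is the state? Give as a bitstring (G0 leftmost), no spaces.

Step 1: G0=1(const) G1=NOT G3=NOT 0=1 G2=G3=0 G3=G1=1 -> 1101
Step 2: G0=1(const) G1=NOT G3=NOT 1=0 G2=G3=1 G3=G1=1 -> 1011
Step 3: G0=1(const) G1=NOT G3=NOT 1=0 G2=G3=1 G3=G1=0 -> 1010
Step 4: G0=1(const) G1=NOT G3=NOT 0=1 G2=G3=0 G3=G1=0 -> 1100
Step 5: G0=1(const) G1=NOT G3=NOT 0=1 G2=G3=0 G3=G1=1 -> 1101
Step 6: G0=1(const) G1=NOT G3=NOT 1=0 G2=G3=1 G3=G1=1 -> 1011
Step 7: G0=1(const) G1=NOT G3=NOT 1=0 G2=G3=1 G3=G1=0 -> 1010

1010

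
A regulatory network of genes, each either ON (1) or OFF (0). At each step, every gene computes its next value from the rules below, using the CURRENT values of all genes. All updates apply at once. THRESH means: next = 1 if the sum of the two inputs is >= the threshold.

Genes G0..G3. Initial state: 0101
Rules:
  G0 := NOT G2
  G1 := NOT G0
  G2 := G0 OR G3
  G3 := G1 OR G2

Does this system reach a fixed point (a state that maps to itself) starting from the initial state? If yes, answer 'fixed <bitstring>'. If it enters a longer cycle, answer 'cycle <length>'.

Step 0: 0101
Step 1: G0=NOT G2=NOT 0=1 G1=NOT G0=NOT 0=1 G2=G0|G3=0|1=1 G3=G1|G2=1|0=1 -> 1111
Step 2: G0=NOT G2=NOT 1=0 G1=NOT G0=NOT 1=0 G2=G0|G3=1|1=1 G3=G1|G2=1|1=1 -> 0011
Step 3: G0=NOT G2=NOT 1=0 G1=NOT G0=NOT 0=1 G2=G0|G3=0|1=1 G3=G1|G2=0|1=1 -> 0111
Step 4: G0=NOT G2=NOT 1=0 G1=NOT G0=NOT 0=1 G2=G0|G3=0|1=1 G3=G1|G2=1|1=1 -> 0111
Fixed point reached at step 3: 0111

Answer: fixed 0111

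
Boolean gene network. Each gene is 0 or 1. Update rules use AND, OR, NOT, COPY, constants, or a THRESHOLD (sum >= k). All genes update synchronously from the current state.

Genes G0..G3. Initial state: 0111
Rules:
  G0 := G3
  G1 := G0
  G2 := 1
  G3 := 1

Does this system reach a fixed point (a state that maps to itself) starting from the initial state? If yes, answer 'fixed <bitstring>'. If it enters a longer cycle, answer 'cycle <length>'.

Answer: fixed 1111

Derivation:
Step 0: 0111
Step 1: G0=G3=1 G1=G0=0 G2=1(const) G3=1(const) -> 1011
Step 2: G0=G3=1 G1=G0=1 G2=1(const) G3=1(const) -> 1111
Step 3: G0=G3=1 G1=G0=1 G2=1(const) G3=1(const) -> 1111
Fixed point reached at step 2: 1111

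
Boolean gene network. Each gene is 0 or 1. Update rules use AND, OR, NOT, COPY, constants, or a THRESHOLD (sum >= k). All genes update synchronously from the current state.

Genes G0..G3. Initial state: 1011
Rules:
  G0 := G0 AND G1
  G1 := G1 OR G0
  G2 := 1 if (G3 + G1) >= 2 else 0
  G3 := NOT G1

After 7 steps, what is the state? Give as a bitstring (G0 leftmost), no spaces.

Step 1: G0=G0&G1=1&0=0 G1=G1|G0=0|1=1 G2=(1+0>=2)=0 G3=NOT G1=NOT 0=1 -> 0101
Step 2: G0=G0&G1=0&1=0 G1=G1|G0=1|0=1 G2=(1+1>=2)=1 G3=NOT G1=NOT 1=0 -> 0110
Step 3: G0=G0&G1=0&1=0 G1=G1|G0=1|0=1 G2=(0+1>=2)=0 G3=NOT G1=NOT 1=0 -> 0100
Step 4: G0=G0&G1=0&1=0 G1=G1|G0=1|0=1 G2=(0+1>=2)=0 G3=NOT G1=NOT 1=0 -> 0100
Step 5: G0=G0&G1=0&1=0 G1=G1|G0=1|0=1 G2=(0+1>=2)=0 G3=NOT G1=NOT 1=0 -> 0100
Step 6: G0=G0&G1=0&1=0 G1=G1|G0=1|0=1 G2=(0+1>=2)=0 G3=NOT G1=NOT 1=0 -> 0100
Step 7: G0=G0&G1=0&1=0 G1=G1|G0=1|0=1 G2=(0+1>=2)=0 G3=NOT G1=NOT 1=0 -> 0100

0100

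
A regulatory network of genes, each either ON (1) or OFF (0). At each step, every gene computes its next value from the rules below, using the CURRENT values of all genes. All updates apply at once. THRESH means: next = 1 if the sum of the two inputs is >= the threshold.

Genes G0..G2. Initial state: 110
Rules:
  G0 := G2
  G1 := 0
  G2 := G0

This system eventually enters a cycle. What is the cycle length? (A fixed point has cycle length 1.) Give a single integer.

Step 0: 110
Step 1: G0=G2=0 G1=0(const) G2=G0=1 -> 001
Step 2: G0=G2=1 G1=0(const) G2=G0=0 -> 100
Step 3: G0=G2=0 G1=0(const) G2=G0=1 -> 001
State from step 3 equals state from step 1 -> cycle length 2

Answer: 2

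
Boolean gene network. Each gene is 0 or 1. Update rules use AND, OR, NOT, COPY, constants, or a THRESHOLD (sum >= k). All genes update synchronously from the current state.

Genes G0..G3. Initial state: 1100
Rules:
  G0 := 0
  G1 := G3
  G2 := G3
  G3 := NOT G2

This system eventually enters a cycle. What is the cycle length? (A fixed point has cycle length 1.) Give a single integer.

Step 0: 1100
Step 1: G0=0(const) G1=G3=0 G2=G3=0 G3=NOT G2=NOT 0=1 -> 0001
Step 2: G0=0(const) G1=G3=1 G2=G3=1 G3=NOT G2=NOT 0=1 -> 0111
Step 3: G0=0(const) G1=G3=1 G2=G3=1 G3=NOT G2=NOT 1=0 -> 0110
Step 4: G0=0(const) G1=G3=0 G2=G3=0 G3=NOT G2=NOT 1=0 -> 0000
Step 5: G0=0(const) G1=G3=0 G2=G3=0 G3=NOT G2=NOT 0=1 -> 0001
State from step 5 equals state from step 1 -> cycle length 4

Answer: 4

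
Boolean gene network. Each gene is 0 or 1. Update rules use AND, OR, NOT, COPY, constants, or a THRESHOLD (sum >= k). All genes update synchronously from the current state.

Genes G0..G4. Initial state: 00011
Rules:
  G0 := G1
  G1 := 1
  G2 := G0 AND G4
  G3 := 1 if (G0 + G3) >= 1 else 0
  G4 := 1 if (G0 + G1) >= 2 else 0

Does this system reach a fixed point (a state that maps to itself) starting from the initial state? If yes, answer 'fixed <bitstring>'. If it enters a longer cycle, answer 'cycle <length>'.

Step 0: 00011
Step 1: G0=G1=0 G1=1(const) G2=G0&G4=0&1=0 G3=(0+1>=1)=1 G4=(0+0>=2)=0 -> 01010
Step 2: G0=G1=1 G1=1(const) G2=G0&G4=0&0=0 G3=(0+1>=1)=1 G4=(0+1>=2)=0 -> 11010
Step 3: G0=G1=1 G1=1(const) G2=G0&G4=1&0=0 G3=(1+1>=1)=1 G4=(1+1>=2)=1 -> 11011
Step 4: G0=G1=1 G1=1(const) G2=G0&G4=1&1=1 G3=(1+1>=1)=1 G4=(1+1>=2)=1 -> 11111
Step 5: G0=G1=1 G1=1(const) G2=G0&G4=1&1=1 G3=(1+1>=1)=1 G4=(1+1>=2)=1 -> 11111
Fixed point reached at step 4: 11111

Answer: fixed 11111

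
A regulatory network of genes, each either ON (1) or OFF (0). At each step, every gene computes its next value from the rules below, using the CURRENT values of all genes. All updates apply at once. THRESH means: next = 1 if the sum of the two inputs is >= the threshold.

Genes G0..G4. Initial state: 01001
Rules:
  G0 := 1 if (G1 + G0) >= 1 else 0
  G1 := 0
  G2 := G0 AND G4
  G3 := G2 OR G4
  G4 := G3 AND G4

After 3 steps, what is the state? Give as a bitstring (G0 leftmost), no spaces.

Step 1: G0=(1+0>=1)=1 G1=0(const) G2=G0&G4=0&1=0 G3=G2|G4=0|1=1 G4=G3&G4=0&1=0 -> 10010
Step 2: G0=(0+1>=1)=1 G1=0(const) G2=G0&G4=1&0=0 G3=G2|G4=0|0=0 G4=G3&G4=1&0=0 -> 10000
Step 3: G0=(0+1>=1)=1 G1=0(const) G2=G0&G4=1&0=0 G3=G2|G4=0|0=0 G4=G3&G4=0&0=0 -> 10000

10000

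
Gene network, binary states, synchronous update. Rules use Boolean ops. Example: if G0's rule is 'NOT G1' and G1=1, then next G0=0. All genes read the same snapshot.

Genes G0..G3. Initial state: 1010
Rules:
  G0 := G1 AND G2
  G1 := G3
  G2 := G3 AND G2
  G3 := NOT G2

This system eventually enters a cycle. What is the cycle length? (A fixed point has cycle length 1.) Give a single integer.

Step 0: 1010
Step 1: G0=G1&G2=0&1=0 G1=G3=0 G2=G3&G2=0&1=0 G3=NOT G2=NOT 1=0 -> 0000
Step 2: G0=G1&G2=0&0=0 G1=G3=0 G2=G3&G2=0&0=0 G3=NOT G2=NOT 0=1 -> 0001
Step 3: G0=G1&G2=0&0=0 G1=G3=1 G2=G3&G2=1&0=0 G3=NOT G2=NOT 0=1 -> 0101
Step 4: G0=G1&G2=1&0=0 G1=G3=1 G2=G3&G2=1&0=0 G3=NOT G2=NOT 0=1 -> 0101
State from step 4 equals state from step 3 -> cycle length 1

Answer: 1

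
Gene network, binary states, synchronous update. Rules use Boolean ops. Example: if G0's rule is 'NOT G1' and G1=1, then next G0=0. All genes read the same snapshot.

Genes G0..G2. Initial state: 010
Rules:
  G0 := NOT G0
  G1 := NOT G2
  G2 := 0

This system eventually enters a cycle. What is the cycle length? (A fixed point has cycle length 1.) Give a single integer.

Answer: 2

Derivation:
Step 0: 010
Step 1: G0=NOT G0=NOT 0=1 G1=NOT G2=NOT 0=1 G2=0(const) -> 110
Step 2: G0=NOT G0=NOT 1=0 G1=NOT G2=NOT 0=1 G2=0(const) -> 010
State from step 2 equals state from step 0 -> cycle length 2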